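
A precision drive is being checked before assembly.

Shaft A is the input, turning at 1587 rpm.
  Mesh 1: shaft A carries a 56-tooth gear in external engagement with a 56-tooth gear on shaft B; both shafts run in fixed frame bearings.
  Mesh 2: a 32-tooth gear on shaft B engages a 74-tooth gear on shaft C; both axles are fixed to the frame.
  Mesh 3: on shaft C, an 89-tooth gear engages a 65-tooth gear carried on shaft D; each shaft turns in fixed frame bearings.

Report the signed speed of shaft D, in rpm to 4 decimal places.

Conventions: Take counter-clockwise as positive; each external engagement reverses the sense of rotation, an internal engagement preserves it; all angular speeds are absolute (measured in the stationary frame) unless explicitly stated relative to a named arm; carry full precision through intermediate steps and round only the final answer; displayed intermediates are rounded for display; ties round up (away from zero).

recognized (4 fixed axles, 3 meshes): fixed-axis compound train
mesh 1 [56T→56T]: ω = 1587.0000×56/56 = 1587.0000 rpm, sense flips to −
mesh 2 [32T→74T]: ω = 1587.0000×32/74 = 686.2703 rpm, sense flips to +
mesh 3 [89T→65T]: ω = 686.2703×89/65 = 939.6624 rpm, sense flips to −
signed output speed = -939.6624 rpm

-939.6624 rpm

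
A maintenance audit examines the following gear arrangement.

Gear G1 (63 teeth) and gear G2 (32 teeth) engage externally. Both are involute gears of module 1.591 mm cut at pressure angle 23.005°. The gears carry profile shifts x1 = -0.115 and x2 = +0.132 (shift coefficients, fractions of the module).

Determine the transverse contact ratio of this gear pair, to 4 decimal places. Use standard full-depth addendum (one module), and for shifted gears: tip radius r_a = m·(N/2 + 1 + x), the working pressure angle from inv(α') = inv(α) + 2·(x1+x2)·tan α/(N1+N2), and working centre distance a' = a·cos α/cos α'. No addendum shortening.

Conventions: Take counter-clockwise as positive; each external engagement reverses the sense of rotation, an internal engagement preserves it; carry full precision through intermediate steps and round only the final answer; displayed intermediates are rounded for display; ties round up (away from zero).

1.5806

recognized (one external pair, fixed centres): single-mesh tooth geometry, m = 1.591, N1 = 63, N2 = 32
base radii: r_b1 = 46.130772, r_b2 = 23.431503
tip radii: r_a1 = 51.524535, r_a2 = 27.257012
inv(α') = inv(23.005°) + 2·(-0.115+0.132)·tan α/(63+32) = 0.02321677  ⇒  α' = 23.05318°
a' = a·cos α / cos α' = 75.5725·cos 23.005°/cos 23.05318° = 75.599520
action lengths: √(r_a1²−r_b1²) = 22.950589, √(r_a2²−r_b2²) = 13.925134
base pitch p_b = π·m·cos α = 4.600765
CR = (22.950589 + 13.925134 − 75.599520·sin 23.05318°)/4.600765 = 1.580618
contact ratio ≈ 1.5806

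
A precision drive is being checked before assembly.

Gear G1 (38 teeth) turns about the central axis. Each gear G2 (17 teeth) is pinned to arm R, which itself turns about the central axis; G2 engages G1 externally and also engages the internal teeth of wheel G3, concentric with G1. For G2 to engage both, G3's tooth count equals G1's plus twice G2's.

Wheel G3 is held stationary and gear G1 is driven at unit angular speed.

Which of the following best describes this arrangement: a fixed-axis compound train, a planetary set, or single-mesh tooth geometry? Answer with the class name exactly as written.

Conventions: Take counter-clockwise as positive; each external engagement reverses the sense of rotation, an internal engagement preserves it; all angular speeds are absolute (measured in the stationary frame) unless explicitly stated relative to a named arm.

planetary set

topology: planetary set — G1 38T / G2 17T / G3 72T, arm = carrier (Willis)
classification: planetary set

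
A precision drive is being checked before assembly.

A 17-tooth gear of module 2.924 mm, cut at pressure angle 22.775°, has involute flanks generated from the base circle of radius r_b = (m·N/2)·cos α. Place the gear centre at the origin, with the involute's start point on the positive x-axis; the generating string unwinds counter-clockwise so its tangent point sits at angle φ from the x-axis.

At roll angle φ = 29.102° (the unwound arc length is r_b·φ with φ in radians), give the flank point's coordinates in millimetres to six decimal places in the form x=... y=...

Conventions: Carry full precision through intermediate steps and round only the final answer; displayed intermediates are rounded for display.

x=25.684302 y=0.975384

recognized (one wheel, involute flank): single-mesh tooth geometry, m = 2.924, N = 17
pitch radius r_p = m·N/2 = 2.924·17/2 = 24.854000
base radius r_b = r_p·cos α = 24.854000·cos 22.775° = 22.916187
roll angle φ = 29.102° = 0.50792572 rad
x = r_b·(cos φ + φ·sin φ) = 25.684302
y = r_b·(sin φ − φ·cos φ) = 0.975384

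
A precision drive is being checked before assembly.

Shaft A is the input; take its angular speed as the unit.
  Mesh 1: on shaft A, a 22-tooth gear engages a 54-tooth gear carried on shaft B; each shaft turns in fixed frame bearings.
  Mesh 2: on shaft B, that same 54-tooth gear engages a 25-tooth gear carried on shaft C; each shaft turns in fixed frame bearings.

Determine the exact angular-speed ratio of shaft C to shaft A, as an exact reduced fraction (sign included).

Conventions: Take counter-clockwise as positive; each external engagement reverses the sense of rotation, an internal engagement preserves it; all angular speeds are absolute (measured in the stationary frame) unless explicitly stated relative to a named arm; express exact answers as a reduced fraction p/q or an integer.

22/25

class = fixed-axis compound train [2 meshes; 2 ratios multiply, 2 sense flips]
mesh 1 [22T→54T]: running ratio 11/27, sense −
mesh 2 [54T→25T]: running ratio 22/25, sense +
ω_out/ω_in = 22/25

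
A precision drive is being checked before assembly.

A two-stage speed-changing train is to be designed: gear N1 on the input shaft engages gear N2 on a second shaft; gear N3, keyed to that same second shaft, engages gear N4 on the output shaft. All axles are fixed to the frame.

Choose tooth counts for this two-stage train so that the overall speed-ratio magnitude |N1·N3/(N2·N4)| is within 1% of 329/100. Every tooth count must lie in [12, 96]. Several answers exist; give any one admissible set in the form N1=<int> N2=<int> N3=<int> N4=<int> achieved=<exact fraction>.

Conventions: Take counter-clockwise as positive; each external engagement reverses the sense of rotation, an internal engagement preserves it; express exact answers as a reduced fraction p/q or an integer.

N1=21 N2=12 N3=47 N4=25 achieved=329/100

2-stage fixed-axis compound train for ratio 329/100
target = 329/100 in lowest terms: an exact hit needs N1·N3 = k·329 and N2·N4 = k·100 for one integer k, every count in [12, 96]; additionally prefer no 1:1 stage (N1 ≠ N2, N3 ≠ N4)
k = 1…2: no 1:1-free in-range split of k·329 and k·100 into factor pairs; take k = 3
k = 3: N1·N3 = 987 = 21·47, N2·N4 = 300 = 12·25
achieved = 21·47/(12·25) = 329/100; |achieved − target| = 0 ≤ 329/10000 ✓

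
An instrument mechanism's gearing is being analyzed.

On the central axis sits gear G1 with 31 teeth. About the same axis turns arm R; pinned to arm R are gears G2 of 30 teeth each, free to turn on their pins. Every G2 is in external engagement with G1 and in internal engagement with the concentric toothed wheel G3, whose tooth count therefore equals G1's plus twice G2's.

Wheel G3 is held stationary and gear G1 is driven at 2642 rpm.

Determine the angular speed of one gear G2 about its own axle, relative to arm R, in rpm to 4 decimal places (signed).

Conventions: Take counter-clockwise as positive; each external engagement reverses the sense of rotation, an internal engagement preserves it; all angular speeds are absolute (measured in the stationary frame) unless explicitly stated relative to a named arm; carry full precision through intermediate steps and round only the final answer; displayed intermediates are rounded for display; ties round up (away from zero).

topology: planetary set — G1 31T / G2 30T / G3 91T, arm = carrier (Willis)
normalise by the input: solve with ω_sun = 1, then scale by 2642 rpm
ring teeth: 31 + 2·30 = 91
31(ω_sun−ω_arm) = −91(ω_ring−ω_arm),  ω_ring = 0, ω_sun = 1
31(1−ω_arm) = −91(0−ω_arm)  ⇒  122·ω_arm = 31  ⇒  ω_arm = 31/122
sun–planet mesh: 31·(1−31/122) = −30·(ω_p−ω_arm)  ⇒  ω_p−ω_arm = -2821/3660
scale: ω_p−ω_arm = -2821/3660 × 2642 rpm = -2036.3612 rpm

-2036.3612 rpm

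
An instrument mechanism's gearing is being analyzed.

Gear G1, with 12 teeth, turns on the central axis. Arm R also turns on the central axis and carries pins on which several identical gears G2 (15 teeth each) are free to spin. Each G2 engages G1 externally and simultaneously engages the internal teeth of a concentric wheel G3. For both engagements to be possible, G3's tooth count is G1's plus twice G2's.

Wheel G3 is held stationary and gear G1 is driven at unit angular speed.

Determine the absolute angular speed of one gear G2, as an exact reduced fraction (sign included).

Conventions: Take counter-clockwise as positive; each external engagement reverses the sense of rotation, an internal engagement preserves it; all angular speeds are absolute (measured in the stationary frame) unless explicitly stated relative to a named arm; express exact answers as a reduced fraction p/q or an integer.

-2/5

recognized (axles ride arm R): planetary set, 12/15/42 teeth
ring teeth: 12 + 2·15 = 42
12(ω_sun−ω_arm) = −42(ω_ring−ω_arm),  ω_ring = 0, ω_sun = 1
12(1−ω_arm) = −42(0−ω_arm)  ⇒  54·ω_arm = 12  ⇒  ω_arm = 2/9
sun–planet mesh: 12·(1−2/9) = −15·(ω_p−ω_arm)  ⇒  ω_p−ω_arm = -28/45
ω_p = 2/9 − 28/45 = -2/5
exact speed ratio = -2/5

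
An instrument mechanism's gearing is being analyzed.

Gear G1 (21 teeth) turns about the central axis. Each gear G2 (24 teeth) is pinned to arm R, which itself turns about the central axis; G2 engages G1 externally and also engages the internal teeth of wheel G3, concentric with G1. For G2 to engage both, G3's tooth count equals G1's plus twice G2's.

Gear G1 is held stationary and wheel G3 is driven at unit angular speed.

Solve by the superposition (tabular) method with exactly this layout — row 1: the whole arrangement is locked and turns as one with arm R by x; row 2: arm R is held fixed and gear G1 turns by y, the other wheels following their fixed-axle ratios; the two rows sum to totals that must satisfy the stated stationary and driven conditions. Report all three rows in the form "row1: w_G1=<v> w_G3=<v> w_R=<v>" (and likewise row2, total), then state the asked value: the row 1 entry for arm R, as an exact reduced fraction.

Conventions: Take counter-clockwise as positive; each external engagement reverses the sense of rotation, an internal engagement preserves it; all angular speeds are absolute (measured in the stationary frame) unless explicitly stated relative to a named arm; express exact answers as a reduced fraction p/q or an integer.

row1: w_G1=23/30 w_G3=23/30 w_R=23/30
row2: w_G1=-23/30 w_G3=7/30 w_R=0
total: w_G1=0 w_G3=1 w_R=23/30
asked value: 23/30

topology: planetary set — G1 21T / G2 24T / G3 69T, arm = carrier (Willis)
row 1: whole set turns with the arm by x
row 2 (arm held, sun turns y): ω_ring = −(21/69)·y, ω_arm = 0
boundary: total ω_sun = x + y = 0 and total ω_ring = x − (21/69)·y = 1  ⇒  y = -23/30, x = 23/30
row 2 ring = −(21/69)·(-23/30) = 7/30
totals (row 1 + row 2): sun 23/30 + (-23/30) = 0, ring 23/30 + 7/30 = 1, arm 23/30 + 0 = 23/30
asked cell (row1, arm) = 23/30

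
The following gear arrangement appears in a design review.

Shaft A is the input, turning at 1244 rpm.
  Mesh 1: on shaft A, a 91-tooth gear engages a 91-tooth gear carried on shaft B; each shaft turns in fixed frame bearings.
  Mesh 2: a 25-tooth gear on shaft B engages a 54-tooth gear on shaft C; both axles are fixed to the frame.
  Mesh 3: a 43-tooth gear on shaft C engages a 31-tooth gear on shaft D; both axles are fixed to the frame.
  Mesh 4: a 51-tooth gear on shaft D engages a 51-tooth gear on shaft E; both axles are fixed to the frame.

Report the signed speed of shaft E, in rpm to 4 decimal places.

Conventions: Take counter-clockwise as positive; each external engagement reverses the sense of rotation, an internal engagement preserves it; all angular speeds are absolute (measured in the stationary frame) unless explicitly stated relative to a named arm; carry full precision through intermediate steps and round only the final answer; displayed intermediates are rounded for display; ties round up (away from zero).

recognized (5 fixed axles, 4 meshes): fixed-axis compound train
mesh 1 [91T→91T]: ω = 1244.0000×91/91 = 1244.0000 rpm, sense flips to −
mesh 2 [25T→54T]: ω = 1244.0000×25/54 = 575.9259 rpm, sense flips to +
mesh 3 [43T→31T]: ω = 575.9259×43/31 = 798.8650 rpm, sense flips to −
mesh 4 [51T→51T]: ω = 798.8650×51/51 = 798.8650 rpm, sense flips to +
signed output speed = +798.8650 rpm

+798.8650 rpm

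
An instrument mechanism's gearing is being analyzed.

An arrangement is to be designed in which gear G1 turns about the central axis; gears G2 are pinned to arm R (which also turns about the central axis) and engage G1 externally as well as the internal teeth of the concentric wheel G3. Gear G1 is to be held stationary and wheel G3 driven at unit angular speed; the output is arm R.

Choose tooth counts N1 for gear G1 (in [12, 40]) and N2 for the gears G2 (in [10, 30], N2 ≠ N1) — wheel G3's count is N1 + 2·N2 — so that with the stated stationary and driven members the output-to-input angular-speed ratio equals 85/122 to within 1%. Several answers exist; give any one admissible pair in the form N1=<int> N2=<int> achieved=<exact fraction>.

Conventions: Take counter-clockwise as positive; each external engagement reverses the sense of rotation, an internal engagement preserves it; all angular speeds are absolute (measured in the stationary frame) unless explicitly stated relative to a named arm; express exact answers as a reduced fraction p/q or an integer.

N1=37 N2=24 achieved=85/122

design class (target 85/122): planetary set
Willis with ω_sun = 0: ω_arm/ω_ring = N3/(N1+N3); set equal to 85/122  ⇒  N3/N1 = (85/122)/(1 − 85/122) = 85/37
N3 = N1 + 2·N2  ⇒  N2/N1 = (N3/N1 − 1)/2 = (85/37 − 1)/2 = 24/37
smallest multiple with N1 ≥ 12 and N2 ≥ 10: k = 1  ⇒  N1 = 1·37 = 37, N2 = 1·24 = 24 (N1 ≤ 40, N2 ≤ 30, N2 ≠ N1 ✓), N3 = 37 + 2·24 = 85
check: N3/(N1+N3) with N1 = 37, N3 = 85 gives 85/122; |achieved − target| = 0 ≤ 17/2440 ✓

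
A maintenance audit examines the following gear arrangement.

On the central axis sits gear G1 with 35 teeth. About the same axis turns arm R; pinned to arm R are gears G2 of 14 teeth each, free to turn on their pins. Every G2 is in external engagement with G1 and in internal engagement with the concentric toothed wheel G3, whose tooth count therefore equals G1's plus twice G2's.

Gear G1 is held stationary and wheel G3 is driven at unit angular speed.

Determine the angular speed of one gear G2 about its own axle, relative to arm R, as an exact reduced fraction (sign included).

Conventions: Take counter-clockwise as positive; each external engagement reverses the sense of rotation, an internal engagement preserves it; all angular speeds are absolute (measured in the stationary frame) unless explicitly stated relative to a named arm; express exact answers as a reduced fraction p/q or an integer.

45/28

planetary set (35T centre, 14T on arm, 63T internal) — Willis relation
ring teeth: 35 + 2·14 = 63
35(ω_sun−ω_arm) = −63(ω_ring−ω_arm),  ω_sun = 0, ω_ring = 1
35(0−ω_arm) = −63(1−ω_arm)  ⇒  98·ω_arm = 63  ⇒  ω_arm = 9/14
sun–planet mesh: 35·(0−9/14) = −14·(ω_p−ω_arm)  ⇒  ω_p−ω_arm = 45/28
exact speed ratio = 45/28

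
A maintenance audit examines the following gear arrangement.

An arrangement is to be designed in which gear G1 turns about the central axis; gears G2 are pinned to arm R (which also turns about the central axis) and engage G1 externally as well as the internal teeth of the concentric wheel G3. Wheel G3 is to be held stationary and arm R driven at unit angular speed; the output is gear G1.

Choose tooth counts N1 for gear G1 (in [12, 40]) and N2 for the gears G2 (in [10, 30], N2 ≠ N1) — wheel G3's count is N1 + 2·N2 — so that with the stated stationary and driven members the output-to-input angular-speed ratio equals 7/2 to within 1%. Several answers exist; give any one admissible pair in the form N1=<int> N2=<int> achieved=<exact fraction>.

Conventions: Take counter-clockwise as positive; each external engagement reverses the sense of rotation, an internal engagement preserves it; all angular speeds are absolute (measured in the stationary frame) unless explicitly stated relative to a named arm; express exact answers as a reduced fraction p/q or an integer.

N1=16 N2=12 achieved=7/2

planetary set to be sized for 7/2 (Willis relation)
Willis with ω_ring = 0: ω_sun/ω_arm = (N1+N3)/N1; set equal to 7/2  ⇒  N3/N1 = 7/2 − 1 = 5/2
N3 = N1 + 2·N2  ⇒  N2/N1 = (N3/N1 − 1)/2 = (5/2 − 1)/2 = 3/4
smallest multiple with N1 ≥ 12 and N2 ≥ 10: k = 4  ⇒  N1 = 4·4 = 16, N2 = 4·3 = 12 (N1 ≤ 40, N2 ≤ 30, N2 ≠ N1 ✓), N3 = 16 + 2·12 = 40
check: (N1+N3)/N1 with N1 = 16, N3 = 40 gives 7/2; |achieved − target| = 0 ≤ 7/200 ✓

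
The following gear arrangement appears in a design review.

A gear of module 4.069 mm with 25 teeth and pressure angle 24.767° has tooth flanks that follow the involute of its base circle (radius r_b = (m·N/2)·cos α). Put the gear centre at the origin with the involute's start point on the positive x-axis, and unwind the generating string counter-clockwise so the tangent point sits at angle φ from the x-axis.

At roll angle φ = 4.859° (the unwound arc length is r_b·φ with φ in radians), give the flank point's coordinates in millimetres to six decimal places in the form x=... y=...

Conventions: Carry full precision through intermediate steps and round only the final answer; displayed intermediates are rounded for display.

x=46.349891 y=0.009383

single-mesh involute tooth geometry (25T wheel at module 4.069)
pitch radius r_p = m·N/2 = 4.069·25/2 = 50.862500
base radius r_b = r_p·cos α = 50.862500·cos 24.767° = 46.184112
roll angle φ = 4.859° = 0.08480555 rad
x = r_b·(cos φ + φ·sin φ) = 46.349891
y = r_b·(sin φ − φ·cos φ) = 0.009383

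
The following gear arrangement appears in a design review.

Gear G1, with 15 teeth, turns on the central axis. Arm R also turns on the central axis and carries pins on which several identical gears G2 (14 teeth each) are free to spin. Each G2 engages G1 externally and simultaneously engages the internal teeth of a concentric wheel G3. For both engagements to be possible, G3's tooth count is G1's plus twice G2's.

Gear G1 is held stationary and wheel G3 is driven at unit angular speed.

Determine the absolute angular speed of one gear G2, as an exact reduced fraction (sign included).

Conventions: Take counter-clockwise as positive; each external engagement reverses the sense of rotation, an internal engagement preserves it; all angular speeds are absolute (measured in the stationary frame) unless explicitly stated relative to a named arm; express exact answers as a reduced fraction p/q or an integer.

topology: planetary set — G1 15T / G2 14T / G3 43T, arm = carrier (Willis)
ring teeth: 15 + 2·14 = 43
15(ω_sun−ω_arm) = −43(ω_ring−ω_arm),  ω_sun = 0, ω_ring = 1
15(0−ω_arm) = −43(1−ω_arm)  ⇒  58·ω_arm = 43  ⇒  ω_arm = 43/58
sun–planet mesh: 15·(0−43/58) = −14·(ω_p−ω_arm)  ⇒  ω_p−ω_arm = 645/812
ω_p = 43/58 + 645/812 = 43/28
exact speed ratio = 43/28

43/28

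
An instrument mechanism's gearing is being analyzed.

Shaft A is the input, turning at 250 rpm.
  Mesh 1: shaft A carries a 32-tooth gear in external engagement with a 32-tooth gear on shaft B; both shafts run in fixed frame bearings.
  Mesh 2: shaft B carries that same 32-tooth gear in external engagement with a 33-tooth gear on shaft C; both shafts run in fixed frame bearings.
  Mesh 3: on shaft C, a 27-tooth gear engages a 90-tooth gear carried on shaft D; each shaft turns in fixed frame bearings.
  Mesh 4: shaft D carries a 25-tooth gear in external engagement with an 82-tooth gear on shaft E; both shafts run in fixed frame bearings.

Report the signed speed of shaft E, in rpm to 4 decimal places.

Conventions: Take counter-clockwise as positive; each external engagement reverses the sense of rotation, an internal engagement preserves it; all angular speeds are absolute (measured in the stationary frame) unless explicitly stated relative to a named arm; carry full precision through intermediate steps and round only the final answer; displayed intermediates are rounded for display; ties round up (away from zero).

+22.1729 rpm

4-mesh fixed-axis compound train (all bearings frame-fixed)
mesh 1 [32T→32T]: ω = 250.0000×32/32 = 250.0000 rpm, sense flips to −
mesh 2 [32T→33T]: ω = 250.0000×32/33 = 242.4242 rpm, sense flips to +
mesh 3 [27T→90T]: ω = 242.4242×27/90 = 72.7273 rpm, sense flips to −
mesh 4 [25T→82T]: ω = 72.7273×25/82 = 22.1729 rpm, sense flips to +
signed output speed = +22.1729 rpm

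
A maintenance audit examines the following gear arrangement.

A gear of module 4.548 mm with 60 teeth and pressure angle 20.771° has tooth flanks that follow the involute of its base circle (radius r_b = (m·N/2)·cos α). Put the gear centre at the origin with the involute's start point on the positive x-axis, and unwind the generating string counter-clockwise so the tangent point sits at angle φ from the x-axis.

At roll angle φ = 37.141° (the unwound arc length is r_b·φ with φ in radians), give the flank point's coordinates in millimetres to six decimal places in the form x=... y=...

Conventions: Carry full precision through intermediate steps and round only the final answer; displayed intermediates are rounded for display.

class = single-mesh tooth geometry [base-circle involute, m = 4.548, 60T]
pitch radius r_p = m·N/2 = 4.548·60/2 = 136.440000
base radius r_b = r_p·cos α = 136.440000·cos 20.771° = 127.572122
roll angle φ = 37.141° = 0.64823274 rad
x = r_b·(cos φ + φ·sin φ) = 151.624712
y = r_b·(sin φ − φ·cos φ) = 11.103686

x=151.624712 y=11.103686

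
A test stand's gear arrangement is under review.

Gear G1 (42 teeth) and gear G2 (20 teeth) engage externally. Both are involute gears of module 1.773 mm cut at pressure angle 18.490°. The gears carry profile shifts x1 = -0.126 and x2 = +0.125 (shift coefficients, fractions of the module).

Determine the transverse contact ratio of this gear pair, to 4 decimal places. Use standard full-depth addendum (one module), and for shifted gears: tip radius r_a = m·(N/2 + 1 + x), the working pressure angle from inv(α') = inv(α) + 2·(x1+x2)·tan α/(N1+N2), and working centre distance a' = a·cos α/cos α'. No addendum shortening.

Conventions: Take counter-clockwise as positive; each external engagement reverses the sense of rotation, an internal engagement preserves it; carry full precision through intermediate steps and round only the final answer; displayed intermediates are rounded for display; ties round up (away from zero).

1.6894

class = single-mesh tooth geometry [involute pair 42T × 20T, m = 1.773]
base radii: r_b1 = 35.310996, r_b2 = 16.814760
tip radii: r_a1 = 38.782602, r_a2 = 19.724625
inv(α') = inv(18.490°) + 2·(-0.126+0.125)·tan α/(42+20) = 0.01167909  ⇒  α' = 18.48447°
a' = a·cos α / cos α' = 54.9630·cos 18.490°/cos 18.48447° = 54.961227
action lengths: √(r_a1²−r_b1²) = 16.038197, √(r_a2²−r_b2²) = 10.311386
base pitch p_b = π·m·cos α = 5.282513
CR = (16.038197 + 10.311386 − 54.961227·sin 18.48447°)/5.282513 = 1.689396
contact ratio ≈ 1.6894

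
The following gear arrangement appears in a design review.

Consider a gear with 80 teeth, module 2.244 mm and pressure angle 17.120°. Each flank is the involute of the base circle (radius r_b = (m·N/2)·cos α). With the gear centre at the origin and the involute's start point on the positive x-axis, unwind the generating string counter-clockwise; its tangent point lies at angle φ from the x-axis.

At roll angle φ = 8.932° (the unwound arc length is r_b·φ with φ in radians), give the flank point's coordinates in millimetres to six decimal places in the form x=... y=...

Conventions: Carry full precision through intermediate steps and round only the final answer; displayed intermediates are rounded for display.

class = single-mesh tooth geometry [base-circle involute, m = 2.244, 80T]
pitch radius r_p = m·N/2 = 2.244·80/2 = 89.760000
base radius r_b = r_p·cos α = 89.760000·cos 17.120° = 85.782763
roll angle φ = 8.932° = 0.15589281 rad
x = r_b·(cos φ + φ·sin φ) = 86.818809
y = r_b·(sin φ − φ·cos φ) = 0.108069

x=86.818809 y=0.108069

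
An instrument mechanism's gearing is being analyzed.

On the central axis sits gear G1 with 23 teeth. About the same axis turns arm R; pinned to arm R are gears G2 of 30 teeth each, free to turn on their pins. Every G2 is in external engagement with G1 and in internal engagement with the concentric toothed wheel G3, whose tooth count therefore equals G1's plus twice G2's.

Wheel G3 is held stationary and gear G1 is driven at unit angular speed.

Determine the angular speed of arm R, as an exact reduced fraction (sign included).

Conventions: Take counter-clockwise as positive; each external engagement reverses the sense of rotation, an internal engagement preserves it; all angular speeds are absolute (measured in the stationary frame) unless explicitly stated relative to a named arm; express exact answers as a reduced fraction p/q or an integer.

class = planetary set [G3 = 23+2·30 = 83; Willis about the carrier]
ring teeth: 23 + 2·30 = 83
23(ω_sun−ω_arm) = −83(ω_ring−ω_arm),  ω_ring = 0, ω_sun = 1
23(1−ω_arm) = −83(0−ω_arm)  ⇒  106·ω_arm = 23  ⇒  ω_arm = 23/106
exact speed ratio = 23/106

23/106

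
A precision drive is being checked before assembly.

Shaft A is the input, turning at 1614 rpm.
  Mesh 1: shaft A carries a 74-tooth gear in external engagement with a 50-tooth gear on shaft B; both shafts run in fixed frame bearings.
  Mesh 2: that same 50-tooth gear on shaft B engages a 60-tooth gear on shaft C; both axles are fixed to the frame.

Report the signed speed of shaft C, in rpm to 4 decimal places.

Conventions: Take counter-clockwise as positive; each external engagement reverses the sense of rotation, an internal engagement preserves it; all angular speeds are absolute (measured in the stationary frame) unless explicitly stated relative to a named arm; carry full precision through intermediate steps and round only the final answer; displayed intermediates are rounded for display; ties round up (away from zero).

+1990.6000 rpm

recognized (3 fixed axles, 2 meshes): fixed-axis compound train
mesh 1 [74T→50T]: ω = 1614.0000×74/50 = 2388.7200 rpm, sense flips to −
mesh 2 [50T→60T]: ω = 2388.7200×50/60 = 1990.6000 rpm, sense flips to +
signed output speed = +1990.6000 rpm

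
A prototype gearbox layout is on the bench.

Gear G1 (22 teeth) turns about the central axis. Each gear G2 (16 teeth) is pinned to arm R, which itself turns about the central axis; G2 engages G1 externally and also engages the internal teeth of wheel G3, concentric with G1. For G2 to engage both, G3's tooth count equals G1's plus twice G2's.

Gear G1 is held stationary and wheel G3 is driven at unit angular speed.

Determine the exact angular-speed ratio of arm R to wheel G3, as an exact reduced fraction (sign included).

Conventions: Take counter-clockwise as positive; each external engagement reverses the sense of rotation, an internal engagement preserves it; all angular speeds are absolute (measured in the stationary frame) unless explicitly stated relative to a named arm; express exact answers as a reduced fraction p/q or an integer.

recognized (axles ride arm R): planetary set, 22/16/54 teeth
ring teeth: 22 + 2·16 = 54
22(ω_sun−ω_arm) = −54(ω_ring−ω_arm),  ω_sun = 0, ω_ring = 1
22(0−ω_arm) = −54(1−ω_arm)  ⇒  76·ω_arm = 54  ⇒  ω_arm = 27/38
ω_out/ω_in = 27/38

27/38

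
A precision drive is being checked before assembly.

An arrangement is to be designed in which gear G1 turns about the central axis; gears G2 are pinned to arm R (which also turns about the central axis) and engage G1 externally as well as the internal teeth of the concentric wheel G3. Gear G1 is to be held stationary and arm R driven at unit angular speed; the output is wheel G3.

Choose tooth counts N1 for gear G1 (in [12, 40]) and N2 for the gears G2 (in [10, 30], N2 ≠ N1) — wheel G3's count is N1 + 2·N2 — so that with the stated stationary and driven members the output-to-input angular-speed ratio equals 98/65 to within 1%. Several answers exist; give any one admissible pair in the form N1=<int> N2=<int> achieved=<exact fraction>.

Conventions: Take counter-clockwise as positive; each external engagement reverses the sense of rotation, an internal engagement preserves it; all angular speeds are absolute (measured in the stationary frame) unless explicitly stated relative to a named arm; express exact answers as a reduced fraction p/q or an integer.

N1=33 N2=16 achieved=98/65

design class (target 98/65): planetary set
Willis with ω_sun = 0: ω_ring/ω_arm = (N1+N3)/N3; set equal to 98/65  ⇒  N3/N1 = 1/(98/65 − 1) = 65/33
N3 = N1 + 2·N2  ⇒  N2/N1 = (N3/N1 − 1)/2 = (65/33 − 1)/2 = 16/33
smallest multiple with N1 ≥ 12 and N2 ≥ 10: k = 1  ⇒  N1 = 1·33 = 33, N2 = 1·16 = 16 (N1 ≤ 40, N2 ≤ 30, N2 ≠ N1 ✓), N3 = 33 + 2·16 = 65
check: (N1+N3)/N3 with N1 = 33, N3 = 65 gives 98/65; |achieved − target| = 0 ≤ 49/3250 ✓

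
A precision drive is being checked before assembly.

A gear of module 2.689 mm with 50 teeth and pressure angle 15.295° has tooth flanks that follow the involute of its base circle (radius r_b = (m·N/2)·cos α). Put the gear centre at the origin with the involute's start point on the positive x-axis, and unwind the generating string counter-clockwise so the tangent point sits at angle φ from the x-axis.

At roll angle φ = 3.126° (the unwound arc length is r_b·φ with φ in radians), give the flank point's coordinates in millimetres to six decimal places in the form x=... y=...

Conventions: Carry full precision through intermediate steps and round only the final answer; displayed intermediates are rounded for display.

x=64.940358 y=0.003509

class = single-mesh tooth geometry [base-circle involute, m = 2.689, 50T]
pitch radius r_p = m·N/2 = 2.689·50/2 = 67.225000
base radius r_b = r_p·cos α = 67.225000·cos 15.295° = 64.843920
roll angle φ = 3.126° = 0.05455899 rad
x = r_b·(cos φ + φ·sin φ) = 64.940358
y = r_b·(sin φ − φ·cos φ) = 0.003509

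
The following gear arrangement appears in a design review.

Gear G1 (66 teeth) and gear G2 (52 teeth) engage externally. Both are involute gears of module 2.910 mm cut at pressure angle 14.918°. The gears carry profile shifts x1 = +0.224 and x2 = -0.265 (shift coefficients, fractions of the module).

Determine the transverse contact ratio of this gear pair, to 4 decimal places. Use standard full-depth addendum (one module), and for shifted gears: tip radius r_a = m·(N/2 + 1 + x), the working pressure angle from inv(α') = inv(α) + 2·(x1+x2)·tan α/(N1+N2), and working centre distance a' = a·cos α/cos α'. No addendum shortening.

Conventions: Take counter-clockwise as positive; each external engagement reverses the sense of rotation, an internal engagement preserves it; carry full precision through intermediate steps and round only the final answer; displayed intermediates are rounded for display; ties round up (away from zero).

class = single-mesh tooth geometry [involute pair 66T × 52T, m = 2.910]
base radii: r_b1 = 92.793333, r_b2 = 73.109899
tip radii: r_a1 = 99.591840, r_a2 = 77.798850
inv(α') = inv(14.918°) + 2·(+0.224-0.265)·tan α/(66+52) = 0.00586250  ⇒  α' = 14.76696°
a' = a·cos α / cos α' = 171.6900·cos 14.918°/cos 14.76696° = 171.570098
action lengths: √(r_a1²−r_b1²) = 36.165342, √(r_a2²−r_b2²) = 26.600823
base pitch p_b = π·m·cos α = 8.833905
CR = (36.165342 + 26.600823 − 171.570098·sin 14.76696°)/8.833905 = 2.154764
contact ratio ≈ 2.1548

2.1548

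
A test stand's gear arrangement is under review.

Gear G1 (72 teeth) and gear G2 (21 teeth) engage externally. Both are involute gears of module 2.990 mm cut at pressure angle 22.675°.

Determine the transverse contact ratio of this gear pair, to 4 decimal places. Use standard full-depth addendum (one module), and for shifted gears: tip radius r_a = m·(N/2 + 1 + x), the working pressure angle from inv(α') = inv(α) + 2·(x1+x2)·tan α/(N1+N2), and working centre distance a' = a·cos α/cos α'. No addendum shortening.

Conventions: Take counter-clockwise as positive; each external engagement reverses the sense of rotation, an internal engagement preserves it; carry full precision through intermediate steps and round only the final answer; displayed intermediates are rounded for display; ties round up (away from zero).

1.5755

recognized (one external pair, fixed centres): single-mesh tooth geometry, m = 2.990, N1 = 72, N2 = 21
base radii: r_b1 = 99.320115, r_b2 = 28.968367
tip radii: r_a1 = 110.630000, r_a2 = 34.385000
no profile shift: α' = α, a' = a
action lengths: √(r_a1²−r_b1²) = 48.728961, √(r_a2²−r_b2²) = 18.524631
base pitch p_b = π·m·cos α = 8.667315
CR = (48.728961 + 18.524631 − 139.035000·sin 22.67500°)/8.667315 = 1.575472
contact ratio ≈ 1.5755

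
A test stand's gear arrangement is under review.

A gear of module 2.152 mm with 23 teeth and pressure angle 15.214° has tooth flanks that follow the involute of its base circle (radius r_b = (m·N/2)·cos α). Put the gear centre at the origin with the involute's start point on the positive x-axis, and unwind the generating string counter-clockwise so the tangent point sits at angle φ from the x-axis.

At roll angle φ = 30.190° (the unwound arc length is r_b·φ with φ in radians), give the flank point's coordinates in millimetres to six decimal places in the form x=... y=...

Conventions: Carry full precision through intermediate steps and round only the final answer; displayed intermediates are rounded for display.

x=26.969168 y=1.132505

topology: single-mesh involute geometry — m = 2.152, N = 23
pitch radius r_p = m·N/2 = 2.152·23/2 = 24.748000
base radius r_b = r_p·cos α = 24.748000·cos 15.214° = 23.880642
roll angle φ = 30.190° = 0.52691490 rad
x = r_b·(cos φ + φ·sin φ) = 26.969168
y = r_b·(sin φ − φ·cos φ) = 1.132505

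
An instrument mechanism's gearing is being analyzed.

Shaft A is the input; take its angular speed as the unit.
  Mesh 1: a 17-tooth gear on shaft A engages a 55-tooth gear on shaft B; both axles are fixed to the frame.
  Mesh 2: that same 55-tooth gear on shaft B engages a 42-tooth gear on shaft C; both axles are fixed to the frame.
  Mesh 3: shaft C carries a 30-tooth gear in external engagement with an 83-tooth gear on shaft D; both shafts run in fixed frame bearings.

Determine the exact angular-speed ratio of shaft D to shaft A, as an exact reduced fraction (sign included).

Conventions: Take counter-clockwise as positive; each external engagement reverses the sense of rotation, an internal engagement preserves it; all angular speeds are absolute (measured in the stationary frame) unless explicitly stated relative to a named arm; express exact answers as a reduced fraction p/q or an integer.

class = fixed-axis compound train [3 meshes; 3 ratios multiply, 3 sense flips]
mesh 1 [17T→55T]: running ratio 17/55, sense −
mesh 2 [55T→42T]: running ratio 17/42, sense +
mesh 3 [30T→83T]: running ratio 85/581, sense −
ω_out/ω_in = -85/581

-85/581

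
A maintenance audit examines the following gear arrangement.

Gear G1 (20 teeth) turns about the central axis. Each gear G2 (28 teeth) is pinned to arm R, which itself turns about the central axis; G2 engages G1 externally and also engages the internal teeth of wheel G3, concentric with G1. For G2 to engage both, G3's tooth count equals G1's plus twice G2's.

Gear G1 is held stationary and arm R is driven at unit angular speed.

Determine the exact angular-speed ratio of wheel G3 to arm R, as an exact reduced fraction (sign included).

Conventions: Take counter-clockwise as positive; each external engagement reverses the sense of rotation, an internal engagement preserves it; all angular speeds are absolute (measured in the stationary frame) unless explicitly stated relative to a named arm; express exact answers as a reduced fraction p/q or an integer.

24/19

class = planetary set [G3 = 20+2·28 = 76; Willis about the carrier]
ring teeth: 20 + 2·28 = 76
20(ω_sun−ω_arm) = −76(ω_ring−ω_arm),  ω_sun = 0, ω_arm = 1
ω_ring = 1 − (20/76)(0−1) = 24/19
ω_out/ω_in = 24/19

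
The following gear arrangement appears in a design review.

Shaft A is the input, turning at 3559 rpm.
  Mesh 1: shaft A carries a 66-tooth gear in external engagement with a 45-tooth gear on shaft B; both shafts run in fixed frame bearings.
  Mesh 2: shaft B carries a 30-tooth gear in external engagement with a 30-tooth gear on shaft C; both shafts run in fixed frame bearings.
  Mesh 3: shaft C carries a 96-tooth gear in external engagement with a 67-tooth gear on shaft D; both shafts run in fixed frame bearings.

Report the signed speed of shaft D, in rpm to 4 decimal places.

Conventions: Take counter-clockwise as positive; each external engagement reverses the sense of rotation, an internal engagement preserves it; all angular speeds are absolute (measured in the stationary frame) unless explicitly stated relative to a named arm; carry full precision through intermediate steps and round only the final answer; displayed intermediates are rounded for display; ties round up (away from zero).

recognized (4 fixed axles, 3 meshes): fixed-axis compound train
mesh 1 [66T→45T]: ω = 3559.0000×66/45 = 5219.8667 rpm, sense flips to −
mesh 2 [30T→30T]: ω = 5219.8667×30/30 = 5219.8667 rpm, sense flips to +
mesh 3 [96T→67T]: ω = 5219.8667×96/67 = 7479.2119 rpm, sense flips to −
signed output speed = -7479.2119 rpm

-7479.2119 rpm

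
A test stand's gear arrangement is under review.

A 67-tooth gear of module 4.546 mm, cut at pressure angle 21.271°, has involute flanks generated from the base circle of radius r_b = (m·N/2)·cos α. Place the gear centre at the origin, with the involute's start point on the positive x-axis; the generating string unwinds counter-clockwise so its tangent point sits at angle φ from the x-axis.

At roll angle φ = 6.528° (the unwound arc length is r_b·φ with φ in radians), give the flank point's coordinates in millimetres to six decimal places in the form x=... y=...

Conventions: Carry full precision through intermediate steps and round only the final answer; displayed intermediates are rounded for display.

single-mesh involute tooth geometry (67T wheel at module 4.546)
pitch radius r_p = m·N/2 = 4.546·67/2 = 152.291000
base radius r_b = r_p·cos α = 152.291000·cos 21.271° = 141.916170
roll angle φ = 6.528° = 0.11393509 rad
x = r_b·(cos φ + φ·sin φ) = 142.834305
y = r_b·(sin φ − φ·cos φ) = 0.069875

x=142.834305 y=0.069875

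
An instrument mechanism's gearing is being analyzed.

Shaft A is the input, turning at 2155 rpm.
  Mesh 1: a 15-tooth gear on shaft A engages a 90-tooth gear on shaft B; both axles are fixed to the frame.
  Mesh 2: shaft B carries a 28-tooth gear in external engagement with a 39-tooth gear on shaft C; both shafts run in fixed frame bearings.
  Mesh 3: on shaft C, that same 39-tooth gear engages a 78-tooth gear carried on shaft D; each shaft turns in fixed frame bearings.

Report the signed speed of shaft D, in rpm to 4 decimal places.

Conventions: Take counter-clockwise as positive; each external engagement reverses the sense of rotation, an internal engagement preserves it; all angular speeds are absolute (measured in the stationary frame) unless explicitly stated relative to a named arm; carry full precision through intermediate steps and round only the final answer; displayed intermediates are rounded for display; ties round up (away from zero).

-128.9316 rpm

3-mesh fixed-axis compound train (all bearings frame-fixed)
mesh 1 [15T→90T]: ω = 2155.0000×15/90 = 359.1667 rpm, sense flips to −
mesh 2 [28T→39T]: ω = 359.1667×28/39 = 257.8632 rpm, sense flips to +
mesh 3 [39T→78T]: ω = 257.8632×39/78 = 128.9316 rpm, sense flips to −
signed output speed = -128.9316 rpm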